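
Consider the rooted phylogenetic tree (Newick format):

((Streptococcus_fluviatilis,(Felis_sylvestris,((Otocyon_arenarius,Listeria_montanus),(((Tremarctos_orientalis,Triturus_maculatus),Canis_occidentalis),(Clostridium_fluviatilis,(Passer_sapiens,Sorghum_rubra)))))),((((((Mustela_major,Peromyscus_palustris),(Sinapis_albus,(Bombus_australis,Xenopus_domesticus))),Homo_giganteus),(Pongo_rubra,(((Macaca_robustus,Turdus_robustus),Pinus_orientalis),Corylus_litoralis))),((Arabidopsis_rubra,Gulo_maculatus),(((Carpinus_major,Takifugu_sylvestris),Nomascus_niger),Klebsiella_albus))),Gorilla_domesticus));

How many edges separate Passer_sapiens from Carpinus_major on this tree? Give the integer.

The MRCA of Passer_sapiens and Carpinus_major is the root of the tree.
From Passer_sapiens up to that node: 7 branches. From Carpinus_major up to the same node: 7 branches. Total: 7 + 7 = 14.

14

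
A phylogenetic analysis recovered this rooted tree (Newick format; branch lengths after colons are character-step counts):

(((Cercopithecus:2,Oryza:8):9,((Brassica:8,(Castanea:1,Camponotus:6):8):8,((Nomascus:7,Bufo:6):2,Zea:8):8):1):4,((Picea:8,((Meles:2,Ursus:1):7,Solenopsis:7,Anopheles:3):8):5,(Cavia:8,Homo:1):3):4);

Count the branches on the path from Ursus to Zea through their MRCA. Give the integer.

9

The MRCA of Ursus and Zea is the root of the tree.
From Ursus up to that node: 5 branches. From Zea up to the same node: 4 branches. Total: 5 + 4 = 9.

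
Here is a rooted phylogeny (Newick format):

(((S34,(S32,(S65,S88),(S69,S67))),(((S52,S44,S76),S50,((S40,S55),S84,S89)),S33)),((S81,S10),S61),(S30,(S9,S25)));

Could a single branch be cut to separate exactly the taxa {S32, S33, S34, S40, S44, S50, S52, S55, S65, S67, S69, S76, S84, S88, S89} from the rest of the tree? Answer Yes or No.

The most recent common ancestor of these taxa subtends ((S34,(S32,(S65,S88),(S69,S67))),(((S52,S44,S76),S50,((S40,S55),S84,S89)),S33)).
That clade has exactly 15 tips — every listed taxon and nothing else — so the group is monophyletic.

Yes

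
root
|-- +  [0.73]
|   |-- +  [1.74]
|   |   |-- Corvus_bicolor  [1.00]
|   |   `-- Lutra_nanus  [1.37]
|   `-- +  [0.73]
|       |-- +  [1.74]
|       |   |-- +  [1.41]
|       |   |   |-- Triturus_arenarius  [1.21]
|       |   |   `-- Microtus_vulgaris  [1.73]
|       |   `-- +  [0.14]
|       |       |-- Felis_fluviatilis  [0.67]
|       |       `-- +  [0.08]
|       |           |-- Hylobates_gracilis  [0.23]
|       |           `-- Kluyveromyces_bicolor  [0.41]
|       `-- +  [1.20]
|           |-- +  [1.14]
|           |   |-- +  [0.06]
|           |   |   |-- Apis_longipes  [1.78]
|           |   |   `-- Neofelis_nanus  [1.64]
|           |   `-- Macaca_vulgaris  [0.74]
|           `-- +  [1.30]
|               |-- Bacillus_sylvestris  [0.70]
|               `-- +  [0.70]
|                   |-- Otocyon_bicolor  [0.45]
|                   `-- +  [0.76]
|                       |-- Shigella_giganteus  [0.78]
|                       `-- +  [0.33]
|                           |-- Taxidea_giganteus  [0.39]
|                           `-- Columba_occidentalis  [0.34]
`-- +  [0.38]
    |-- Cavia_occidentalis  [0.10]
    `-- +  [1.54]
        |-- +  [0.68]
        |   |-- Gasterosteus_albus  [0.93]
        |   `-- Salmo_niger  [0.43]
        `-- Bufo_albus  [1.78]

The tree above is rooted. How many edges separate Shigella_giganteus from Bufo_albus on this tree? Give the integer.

10

The MRCA of Shigella_giganteus and Bufo_albus is the root of the tree.
From Shigella_giganteus up to that node: 7 branches. From Bufo_albus up to the same node: 3 branches. Total: 7 + 3 = 10.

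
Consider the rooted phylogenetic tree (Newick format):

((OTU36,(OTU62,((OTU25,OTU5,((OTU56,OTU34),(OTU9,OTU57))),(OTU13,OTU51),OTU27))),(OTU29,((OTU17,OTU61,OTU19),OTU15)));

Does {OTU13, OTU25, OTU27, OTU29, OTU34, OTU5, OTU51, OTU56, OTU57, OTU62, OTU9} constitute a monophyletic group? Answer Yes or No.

No

The MRCA of the listed taxa is the root, so the smallest clade containing them is the whole tree.
That clade also contains OTU15, OTU17, OTU19, OTU36, OTU61, which are not in the proposed group, so the group is not monophyletic.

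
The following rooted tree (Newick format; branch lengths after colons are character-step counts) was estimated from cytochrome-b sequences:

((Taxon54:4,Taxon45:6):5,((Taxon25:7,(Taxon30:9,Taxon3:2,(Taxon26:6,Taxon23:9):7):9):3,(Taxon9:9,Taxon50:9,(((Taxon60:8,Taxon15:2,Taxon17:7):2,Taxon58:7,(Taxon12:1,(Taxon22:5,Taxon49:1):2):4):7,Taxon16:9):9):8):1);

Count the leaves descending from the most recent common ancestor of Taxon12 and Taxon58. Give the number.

The MRCA of Taxon12 and Taxon58 is the node subtending ((Taxon60,Taxon15,Taxon17),Taxon58,(Taxon12,(Taxon22,Taxon49))).
That clade contains 7 terminal taxa: Taxon12, Taxon15, Taxon17, Taxon22, Taxon49, Taxon58, Taxon60.

7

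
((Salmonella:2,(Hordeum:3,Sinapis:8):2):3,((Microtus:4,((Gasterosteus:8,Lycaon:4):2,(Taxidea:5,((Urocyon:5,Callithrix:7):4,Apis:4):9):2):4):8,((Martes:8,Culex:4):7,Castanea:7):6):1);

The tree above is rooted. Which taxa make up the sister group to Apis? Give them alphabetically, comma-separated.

Callithrix, Urocyon

Apis attaches to the tree at the node subtending ((Urocyon,Callithrix),Apis).
The other lineage descending from that same node — the sister group — is (Urocyon,Callithrix); its 2 tips in alphabetical order are the answer.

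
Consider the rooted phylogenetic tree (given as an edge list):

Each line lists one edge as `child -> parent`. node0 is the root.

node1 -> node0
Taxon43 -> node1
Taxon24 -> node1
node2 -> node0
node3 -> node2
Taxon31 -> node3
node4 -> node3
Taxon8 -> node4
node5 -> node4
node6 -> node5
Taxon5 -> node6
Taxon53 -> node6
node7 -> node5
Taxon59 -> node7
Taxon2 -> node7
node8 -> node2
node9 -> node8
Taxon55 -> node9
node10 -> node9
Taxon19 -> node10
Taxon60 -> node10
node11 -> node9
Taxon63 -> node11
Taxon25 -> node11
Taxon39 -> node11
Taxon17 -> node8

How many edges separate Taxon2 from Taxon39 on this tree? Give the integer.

9

The MRCA of Taxon2 and Taxon39 is the node subtending ((Taxon31,(Taxon8,((Taxon5,Taxon53),(Taxon59,Taxon2)))),((Taxon55,(Taxon19,Taxon60),(Taxon63,Taxon25,Taxon39)),Taxon17)).
From Taxon2 up to that node: 5 branches. From Taxon39 up to the same node: 4 branches. Total: 5 + 4 = 9.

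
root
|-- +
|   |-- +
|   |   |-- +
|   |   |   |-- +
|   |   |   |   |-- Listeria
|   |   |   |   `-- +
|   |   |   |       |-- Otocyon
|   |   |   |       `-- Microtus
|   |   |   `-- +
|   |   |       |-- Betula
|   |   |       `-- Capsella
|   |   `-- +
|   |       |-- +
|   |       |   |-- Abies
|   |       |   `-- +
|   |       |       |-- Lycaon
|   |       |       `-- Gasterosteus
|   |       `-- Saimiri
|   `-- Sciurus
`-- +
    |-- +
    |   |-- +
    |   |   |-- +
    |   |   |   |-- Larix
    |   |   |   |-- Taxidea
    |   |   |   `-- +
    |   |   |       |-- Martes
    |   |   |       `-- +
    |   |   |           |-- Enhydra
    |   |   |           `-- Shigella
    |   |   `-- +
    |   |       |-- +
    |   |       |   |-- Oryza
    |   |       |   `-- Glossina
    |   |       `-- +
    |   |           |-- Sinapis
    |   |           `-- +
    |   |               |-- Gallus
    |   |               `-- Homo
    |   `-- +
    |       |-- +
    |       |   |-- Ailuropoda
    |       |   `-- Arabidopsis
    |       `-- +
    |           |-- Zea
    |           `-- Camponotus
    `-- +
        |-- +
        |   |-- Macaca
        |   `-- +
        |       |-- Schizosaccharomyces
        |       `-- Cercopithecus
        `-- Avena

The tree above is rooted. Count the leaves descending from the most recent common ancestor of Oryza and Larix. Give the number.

10

The MRCA of Oryza and Larix is the node subtending ((Larix,Taxidea,(Martes,(Enhydra,Shigella))),((Oryza,Glossina),(Sinapis,(Gallus,Homo)))).
That clade contains 10 terminal taxa: Enhydra, Gallus, Glossina, Homo, Larix, Martes, Oryza, Shigella, Sinapis, Taxidea.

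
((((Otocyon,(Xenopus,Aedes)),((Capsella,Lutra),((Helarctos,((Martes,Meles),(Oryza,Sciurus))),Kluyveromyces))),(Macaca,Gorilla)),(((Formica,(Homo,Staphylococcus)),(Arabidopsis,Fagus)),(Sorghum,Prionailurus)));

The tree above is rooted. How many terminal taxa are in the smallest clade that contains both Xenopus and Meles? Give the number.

11

The MRCA of Xenopus and Meles is the node subtending ((Otocyon,(Xenopus,Aedes)),((Capsella,Lutra),((Helarctos,((Martes,Meles),(Oryza,Sciurus))),Kluyveromyces))).
That clade contains 11 terminal taxa: Aedes, Capsella, Helarctos, Kluyveromyces, Lutra, Martes, Meles, Oryza, Otocyon, Sciurus, Xenopus.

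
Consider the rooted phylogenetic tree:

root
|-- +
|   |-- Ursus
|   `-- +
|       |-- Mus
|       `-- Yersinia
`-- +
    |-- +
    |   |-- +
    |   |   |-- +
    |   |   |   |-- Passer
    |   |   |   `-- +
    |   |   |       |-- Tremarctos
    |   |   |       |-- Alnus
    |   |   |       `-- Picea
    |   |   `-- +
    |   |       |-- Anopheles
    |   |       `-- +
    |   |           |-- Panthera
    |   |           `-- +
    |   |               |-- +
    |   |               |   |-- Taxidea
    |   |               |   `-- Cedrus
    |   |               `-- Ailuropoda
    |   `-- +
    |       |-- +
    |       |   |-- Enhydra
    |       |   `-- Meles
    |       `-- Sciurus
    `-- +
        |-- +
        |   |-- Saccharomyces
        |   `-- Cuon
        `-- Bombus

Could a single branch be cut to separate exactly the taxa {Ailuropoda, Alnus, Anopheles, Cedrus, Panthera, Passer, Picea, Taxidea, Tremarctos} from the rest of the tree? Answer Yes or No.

Yes

The most recent common ancestor of these taxa subtends ((Passer,(Tremarctos,Alnus,Picea)),(Anopheles,(Panthera,((Taxidea,Cedrus),Ailuropoda)))).
That clade has exactly 9 tips — every listed taxon and nothing else — so the group is monophyletic.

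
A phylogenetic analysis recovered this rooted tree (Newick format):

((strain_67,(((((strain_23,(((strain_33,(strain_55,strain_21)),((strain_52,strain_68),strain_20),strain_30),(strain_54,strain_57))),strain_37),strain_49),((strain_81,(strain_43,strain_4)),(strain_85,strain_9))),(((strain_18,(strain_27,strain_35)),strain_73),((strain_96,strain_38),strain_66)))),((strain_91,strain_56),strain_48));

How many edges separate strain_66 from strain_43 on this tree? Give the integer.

The MRCA of strain_66 and strain_43 is the node subtending (((((strain_23,(((strain_33,(strain_55,strain_21)),((strain_52,strain_68),strain_20),strain_30),(strain_54,strain_57))),strain_37),strain_49),((strain_81,(strain_43,strain_4)),(strain_85,strain_9))),(((strain_18,(strain_27,strain_35)),strain_73),((strain_96,strain_38),strain_66))).
From strain_66 up to that node: 3 branches. From strain_43 up to the same node: 5 branches. Total: 3 + 5 = 8.

8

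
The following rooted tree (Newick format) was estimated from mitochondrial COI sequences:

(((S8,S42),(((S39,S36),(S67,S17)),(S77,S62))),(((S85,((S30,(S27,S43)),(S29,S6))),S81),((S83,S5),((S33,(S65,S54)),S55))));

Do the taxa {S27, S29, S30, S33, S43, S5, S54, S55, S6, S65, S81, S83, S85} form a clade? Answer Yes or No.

Yes

The most recent common ancestor of these taxa subtends (((S85,((S30,(S27,S43)),(S29,S6))),S81),((S83,S5),((S33,(S65,S54)),S55))).
That clade has exactly 13 tips — every listed taxon and nothing else — so the group is monophyletic.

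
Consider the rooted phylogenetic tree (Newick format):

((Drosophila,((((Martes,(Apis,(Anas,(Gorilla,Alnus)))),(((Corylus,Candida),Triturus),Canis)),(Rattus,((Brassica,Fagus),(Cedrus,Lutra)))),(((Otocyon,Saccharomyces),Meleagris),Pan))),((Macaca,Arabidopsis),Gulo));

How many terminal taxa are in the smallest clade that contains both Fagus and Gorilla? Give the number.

The MRCA of Fagus and Gorilla is the node subtending (((Martes,(Apis,(Anas,(Gorilla,Alnus)))),(((Corylus,Candida),Triturus),Canis)),(Rattus,((Brassica,Fagus),(Cedrus,Lutra)))).
That clade contains 14 terminal taxa: Alnus, Anas, Apis, Brassica, Candida, Canis, Cedrus, Corylus, Fagus, Gorilla, Lutra, Martes, Rattus, Triturus.

14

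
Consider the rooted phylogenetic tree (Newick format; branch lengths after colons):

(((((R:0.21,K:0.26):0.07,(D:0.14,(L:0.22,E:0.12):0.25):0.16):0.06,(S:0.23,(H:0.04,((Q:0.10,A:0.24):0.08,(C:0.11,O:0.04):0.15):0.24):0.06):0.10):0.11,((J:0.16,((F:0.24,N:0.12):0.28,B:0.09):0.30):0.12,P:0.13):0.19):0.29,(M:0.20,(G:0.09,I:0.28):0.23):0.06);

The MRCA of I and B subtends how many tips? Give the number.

19

The MRCA of I and B is the root, so the clade is the entire tree.
That clade contains 19 terminal taxa: A, B, C, D, E, F, G, H, I, J, K, L, M, N, O, P, Q, R, S.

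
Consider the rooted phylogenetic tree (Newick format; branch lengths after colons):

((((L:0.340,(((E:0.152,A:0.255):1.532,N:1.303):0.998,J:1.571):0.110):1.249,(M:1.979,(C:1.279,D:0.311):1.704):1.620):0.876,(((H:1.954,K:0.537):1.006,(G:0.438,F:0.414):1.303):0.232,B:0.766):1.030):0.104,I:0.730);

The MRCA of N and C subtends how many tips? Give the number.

The MRCA of N and C is the node subtending ((L,(((E,A),N),J)),(M,(C,D))).
That clade contains 8 terminal taxa: A, C, D, E, J, L, M, N.

8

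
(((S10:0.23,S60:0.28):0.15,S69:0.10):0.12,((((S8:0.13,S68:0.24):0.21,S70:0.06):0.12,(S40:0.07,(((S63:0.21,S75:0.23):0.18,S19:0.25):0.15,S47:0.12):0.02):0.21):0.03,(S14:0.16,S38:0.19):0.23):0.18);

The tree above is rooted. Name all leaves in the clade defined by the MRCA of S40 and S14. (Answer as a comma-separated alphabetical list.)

S14, S19, S38, S40, S47, S63, S68, S70, S75, S8

Tracing S40: it sits inside (S40,(((S63,S75),S19),S47)).
Tracing S14: it sits inside (S14,S38).
The smallest clade enclosing both is ((((S8,S68),S70),(S40,(((S63,S75),S19),S47))),(S14,S38)); the answer is its 10 terminal taxa in alphabetical order.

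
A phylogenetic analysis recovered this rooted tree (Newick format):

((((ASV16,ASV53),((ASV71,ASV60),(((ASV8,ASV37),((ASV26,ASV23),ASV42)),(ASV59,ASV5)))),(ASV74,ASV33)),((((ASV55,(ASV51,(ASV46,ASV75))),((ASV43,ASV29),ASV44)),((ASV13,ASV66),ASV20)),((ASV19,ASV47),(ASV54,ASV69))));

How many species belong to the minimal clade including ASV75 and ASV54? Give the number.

14

The MRCA of ASV75 and ASV54 is the node subtending ((((ASV55,(ASV51,(ASV46,ASV75))),((ASV43,ASV29),ASV44)),((ASV13,ASV66),ASV20)),((ASV19,ASV47),(ASV54,ASV69))).
That clade contains 14 terminal taxa: ASV13, ASV19, ASV20, ASV29, ASV43, ASV44, ASV46, ASV47, ASV51, ASV54, ASV55, ASV66, ASV69, ASV75.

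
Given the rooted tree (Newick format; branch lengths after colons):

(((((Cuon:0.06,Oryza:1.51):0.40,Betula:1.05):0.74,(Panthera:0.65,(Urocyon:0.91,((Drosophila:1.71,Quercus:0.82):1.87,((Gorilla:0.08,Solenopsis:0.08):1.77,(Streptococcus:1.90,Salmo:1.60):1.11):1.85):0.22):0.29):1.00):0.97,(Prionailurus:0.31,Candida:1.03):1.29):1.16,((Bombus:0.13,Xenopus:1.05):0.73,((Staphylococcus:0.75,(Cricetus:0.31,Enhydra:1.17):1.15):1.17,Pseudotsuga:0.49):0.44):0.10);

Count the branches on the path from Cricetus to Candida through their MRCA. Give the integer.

8

The MRCA of Cricetus and Candida is the root of the tree.
From Cricetus up to that node: 5 branches. From Candida up to the same node: 3 branches. Total: 5 + 3 = 8.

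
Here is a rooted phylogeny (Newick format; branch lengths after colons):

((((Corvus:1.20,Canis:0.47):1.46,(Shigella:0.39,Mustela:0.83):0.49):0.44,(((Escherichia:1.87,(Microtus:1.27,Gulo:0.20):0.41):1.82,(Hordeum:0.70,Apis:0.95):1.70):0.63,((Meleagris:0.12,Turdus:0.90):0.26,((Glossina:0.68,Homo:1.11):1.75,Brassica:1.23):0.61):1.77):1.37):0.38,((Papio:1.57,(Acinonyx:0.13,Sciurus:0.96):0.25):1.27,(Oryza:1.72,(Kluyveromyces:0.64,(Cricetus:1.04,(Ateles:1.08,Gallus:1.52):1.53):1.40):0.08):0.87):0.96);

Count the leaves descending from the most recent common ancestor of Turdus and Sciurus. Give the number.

22

The MRCA of Turdus and Sciurus is the root, so the clade is the entire tree.
That clade contains 22 terminal taxa: Acinonyx, Apis, Ateles, Brassica, Canis, Corvus, Cricetus, Escherichia, Gallus, Glossina, Gulo, Homo, Hordeum, Kluyveromyces, Meleagris, Microtus, Mustela, Oryza, Papio, Sciurus, Shigella, Turdus.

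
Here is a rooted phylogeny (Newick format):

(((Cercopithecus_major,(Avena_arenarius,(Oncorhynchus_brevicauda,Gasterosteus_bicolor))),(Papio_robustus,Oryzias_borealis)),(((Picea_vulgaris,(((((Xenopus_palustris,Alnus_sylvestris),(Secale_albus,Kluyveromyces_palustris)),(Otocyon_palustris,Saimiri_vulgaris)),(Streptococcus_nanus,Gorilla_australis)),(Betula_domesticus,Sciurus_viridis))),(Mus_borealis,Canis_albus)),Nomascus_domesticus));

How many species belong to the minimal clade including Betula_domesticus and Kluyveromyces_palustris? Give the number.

10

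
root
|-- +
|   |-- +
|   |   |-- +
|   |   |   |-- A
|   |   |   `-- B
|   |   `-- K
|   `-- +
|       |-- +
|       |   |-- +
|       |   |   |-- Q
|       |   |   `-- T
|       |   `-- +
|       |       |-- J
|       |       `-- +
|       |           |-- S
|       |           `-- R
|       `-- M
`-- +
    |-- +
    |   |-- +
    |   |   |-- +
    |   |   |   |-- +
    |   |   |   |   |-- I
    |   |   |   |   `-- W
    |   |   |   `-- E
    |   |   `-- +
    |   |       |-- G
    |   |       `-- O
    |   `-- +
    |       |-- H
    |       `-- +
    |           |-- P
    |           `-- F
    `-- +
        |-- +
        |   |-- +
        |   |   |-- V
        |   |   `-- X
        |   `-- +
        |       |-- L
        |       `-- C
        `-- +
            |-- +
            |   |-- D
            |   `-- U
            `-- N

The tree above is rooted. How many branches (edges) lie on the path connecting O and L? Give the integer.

8

The MRCA of O and L is the node subtending (((((I,W),E),(G,O)),(H,(P,F))),(((V,X),(L,C)),((D,U),N))).
From O up to that node: 4 branches. From L up to the same node: 4 branches. Total: 4 + 4 = 8.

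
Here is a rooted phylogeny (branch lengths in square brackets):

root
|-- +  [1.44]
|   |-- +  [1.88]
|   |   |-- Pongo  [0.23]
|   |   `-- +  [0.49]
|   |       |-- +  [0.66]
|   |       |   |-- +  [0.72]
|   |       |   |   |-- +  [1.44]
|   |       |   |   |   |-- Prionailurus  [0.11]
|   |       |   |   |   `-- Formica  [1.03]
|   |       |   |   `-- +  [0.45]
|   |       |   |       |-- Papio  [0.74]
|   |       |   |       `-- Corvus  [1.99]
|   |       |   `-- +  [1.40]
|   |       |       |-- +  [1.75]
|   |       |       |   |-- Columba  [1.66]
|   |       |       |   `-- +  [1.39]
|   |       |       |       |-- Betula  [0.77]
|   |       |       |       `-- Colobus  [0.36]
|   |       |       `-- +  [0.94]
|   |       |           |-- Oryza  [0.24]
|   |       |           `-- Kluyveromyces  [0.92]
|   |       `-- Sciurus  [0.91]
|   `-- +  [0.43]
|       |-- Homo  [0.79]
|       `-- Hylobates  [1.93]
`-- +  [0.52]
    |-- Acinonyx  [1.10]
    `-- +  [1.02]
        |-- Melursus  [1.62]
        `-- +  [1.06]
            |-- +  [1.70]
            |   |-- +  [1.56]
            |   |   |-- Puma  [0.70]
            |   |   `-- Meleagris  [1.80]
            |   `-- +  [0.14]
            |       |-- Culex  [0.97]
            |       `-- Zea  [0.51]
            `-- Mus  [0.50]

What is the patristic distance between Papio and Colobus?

The path runs Papio → … → MRCA → … → Colobus; the MRCA is the node subtending (((Prionailurus,Formica),(Papio,Corvus)),((Columba,(Betula,Colobus)),(Oryza,Kluyveromyces))).
Branch lengths along that path: 0.74 + 0.45 + 0.72 + 1.40 + 1.75 + 1.39 + 0.36 = 6.81.

6.81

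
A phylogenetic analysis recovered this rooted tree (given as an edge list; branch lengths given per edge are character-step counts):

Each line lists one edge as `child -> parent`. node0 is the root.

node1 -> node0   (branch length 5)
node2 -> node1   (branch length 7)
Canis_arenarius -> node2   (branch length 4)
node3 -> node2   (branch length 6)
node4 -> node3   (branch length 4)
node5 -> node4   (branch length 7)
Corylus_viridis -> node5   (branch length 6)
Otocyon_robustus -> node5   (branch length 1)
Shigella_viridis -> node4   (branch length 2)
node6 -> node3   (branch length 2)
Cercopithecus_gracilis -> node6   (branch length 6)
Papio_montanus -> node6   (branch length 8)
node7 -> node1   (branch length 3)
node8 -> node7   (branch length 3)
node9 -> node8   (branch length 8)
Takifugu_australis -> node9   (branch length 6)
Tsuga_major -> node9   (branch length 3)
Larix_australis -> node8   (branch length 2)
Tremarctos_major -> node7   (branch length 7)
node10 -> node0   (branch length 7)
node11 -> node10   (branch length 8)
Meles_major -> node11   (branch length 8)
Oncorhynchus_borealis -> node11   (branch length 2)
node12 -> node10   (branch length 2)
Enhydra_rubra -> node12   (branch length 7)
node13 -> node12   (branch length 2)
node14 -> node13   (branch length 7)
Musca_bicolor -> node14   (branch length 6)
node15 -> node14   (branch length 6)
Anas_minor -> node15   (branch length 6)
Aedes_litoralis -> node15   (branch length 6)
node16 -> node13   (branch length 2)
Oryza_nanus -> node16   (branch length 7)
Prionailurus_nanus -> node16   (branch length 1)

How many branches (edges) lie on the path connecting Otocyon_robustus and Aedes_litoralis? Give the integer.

The MRCA of Otocyon_robustus and Aedes_litoralis is the root of the tree.
From Otocyon_robustus up to that node: 6 branches. From Aedes_litoralis up to the same node: 6 branches. Total: 6 + 6 = 12.

12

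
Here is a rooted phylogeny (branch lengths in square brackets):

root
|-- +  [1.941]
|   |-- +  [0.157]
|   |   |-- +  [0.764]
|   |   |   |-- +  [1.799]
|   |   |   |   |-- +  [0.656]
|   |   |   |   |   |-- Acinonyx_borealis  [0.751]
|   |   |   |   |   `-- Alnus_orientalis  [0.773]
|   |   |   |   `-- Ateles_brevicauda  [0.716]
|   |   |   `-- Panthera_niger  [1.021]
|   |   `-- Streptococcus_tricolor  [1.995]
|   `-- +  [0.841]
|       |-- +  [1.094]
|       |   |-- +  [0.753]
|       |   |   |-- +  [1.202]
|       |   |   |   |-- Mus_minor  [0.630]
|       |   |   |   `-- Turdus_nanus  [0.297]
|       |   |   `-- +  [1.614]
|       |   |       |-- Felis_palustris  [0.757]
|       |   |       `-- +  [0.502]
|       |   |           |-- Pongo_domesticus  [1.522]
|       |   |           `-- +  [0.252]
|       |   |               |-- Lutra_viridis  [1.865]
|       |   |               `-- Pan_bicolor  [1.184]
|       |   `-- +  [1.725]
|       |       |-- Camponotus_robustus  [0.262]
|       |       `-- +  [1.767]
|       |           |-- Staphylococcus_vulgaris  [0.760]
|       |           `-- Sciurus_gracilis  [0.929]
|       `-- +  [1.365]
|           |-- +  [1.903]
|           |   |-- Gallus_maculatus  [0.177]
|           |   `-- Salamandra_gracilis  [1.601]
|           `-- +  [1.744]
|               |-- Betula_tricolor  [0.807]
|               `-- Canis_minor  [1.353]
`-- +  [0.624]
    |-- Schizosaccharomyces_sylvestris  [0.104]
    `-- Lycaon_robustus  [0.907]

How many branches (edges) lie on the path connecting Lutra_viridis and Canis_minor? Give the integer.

9

The MRCA of Lutra_viridis and Canis_minor is the node subtending ((((Mus_minor,Turdus_nanus),(Felis_palustris,(Pongo_domesticus,(Lutra_viridis,Pan_bicolor)))),(Camponotus_robustus,(Staphylococcus_vulgaris,Sciurus_gracilis))),((Gallus_maculatus,Salamandra_gracilis),(Betula_tricolor,Canis_minor))).
From Lutra_viridis up to that node: 6 branches. From Canis_minor up to the same node: 3 branches. Total: 6 + 3 = 9.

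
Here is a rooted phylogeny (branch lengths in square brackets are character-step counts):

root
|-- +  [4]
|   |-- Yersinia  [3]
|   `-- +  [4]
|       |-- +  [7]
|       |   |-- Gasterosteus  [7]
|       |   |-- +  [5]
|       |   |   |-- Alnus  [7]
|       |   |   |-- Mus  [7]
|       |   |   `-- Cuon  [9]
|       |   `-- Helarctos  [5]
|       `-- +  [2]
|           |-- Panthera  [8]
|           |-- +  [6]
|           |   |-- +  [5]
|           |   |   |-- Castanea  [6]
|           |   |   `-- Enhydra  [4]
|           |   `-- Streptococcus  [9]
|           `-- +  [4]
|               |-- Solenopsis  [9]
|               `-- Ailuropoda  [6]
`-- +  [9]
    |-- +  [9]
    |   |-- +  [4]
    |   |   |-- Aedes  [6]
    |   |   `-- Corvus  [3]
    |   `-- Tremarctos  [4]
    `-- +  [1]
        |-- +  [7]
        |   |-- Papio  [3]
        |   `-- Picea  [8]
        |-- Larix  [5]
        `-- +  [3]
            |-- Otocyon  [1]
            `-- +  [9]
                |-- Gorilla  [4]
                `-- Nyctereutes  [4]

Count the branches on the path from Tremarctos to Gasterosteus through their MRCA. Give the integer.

7

The MRCA of Tremarctos and Gasterosteus is the root of the tree.
From Tremarctos up to that node: 3 branches. From Gasterosteus up to the same node: 4 branches. Total: 3 + 4 = 7.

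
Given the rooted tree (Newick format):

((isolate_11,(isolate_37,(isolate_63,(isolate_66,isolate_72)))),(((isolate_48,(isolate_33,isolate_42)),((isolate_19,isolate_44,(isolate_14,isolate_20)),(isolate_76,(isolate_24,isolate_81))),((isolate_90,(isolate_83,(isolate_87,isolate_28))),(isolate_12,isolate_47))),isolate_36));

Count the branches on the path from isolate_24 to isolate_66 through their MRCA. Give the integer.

11

The MRCA of isolate_24 and isolate_66 is the root of the tree.
From isolate_24 up to that node: 6 branches. From isolate_66 up to the same node: 5 branches. Total: 6 + 5 = 11.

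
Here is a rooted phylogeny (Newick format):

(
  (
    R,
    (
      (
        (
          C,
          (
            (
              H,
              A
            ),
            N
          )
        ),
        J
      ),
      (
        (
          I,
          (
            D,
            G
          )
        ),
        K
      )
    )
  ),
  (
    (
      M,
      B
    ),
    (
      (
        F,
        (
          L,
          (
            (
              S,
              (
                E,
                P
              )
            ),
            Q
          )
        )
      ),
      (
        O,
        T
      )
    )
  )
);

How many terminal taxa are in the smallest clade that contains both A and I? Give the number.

9

The MRCA of A and I is the node subtending (((C,((H,A),N)),J),((I,(D,G)),K)).
That clade contains 9 terminal taxa: A, C, D, G, H, I, J, K, N.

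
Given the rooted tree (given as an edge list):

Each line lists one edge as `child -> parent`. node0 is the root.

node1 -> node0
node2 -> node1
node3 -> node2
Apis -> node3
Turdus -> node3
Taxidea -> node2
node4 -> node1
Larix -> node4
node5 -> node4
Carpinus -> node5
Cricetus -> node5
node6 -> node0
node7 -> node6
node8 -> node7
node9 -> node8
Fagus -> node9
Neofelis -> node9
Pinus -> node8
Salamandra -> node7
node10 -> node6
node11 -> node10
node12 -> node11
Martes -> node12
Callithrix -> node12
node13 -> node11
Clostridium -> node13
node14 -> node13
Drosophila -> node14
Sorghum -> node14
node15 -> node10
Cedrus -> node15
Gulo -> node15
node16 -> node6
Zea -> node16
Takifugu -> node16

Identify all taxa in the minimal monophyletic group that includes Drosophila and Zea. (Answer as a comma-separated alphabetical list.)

Callithrix, Cedrus, Clostridium, Drosophila, Fagus, Gulo, Martes, Neofelis, Pinus, Salamandra, Sorghum, Takifugu, Zea

Tracing Drosophila: it sits inside (Drosophila,Sorghum).
Tracing Zea: it sits inside (Zea,Takifugu).
The smallest clade enclosing both is ((((Fagus,Neofelis),Pinus),Salamandra),(((Martes,Callithrix),(Clostridium,(Drosophila,Sorghum))),(Cedrus,Gulo)),(Zea,Takifugu)); the answer is its 13 terminal taxa in alphabetical order.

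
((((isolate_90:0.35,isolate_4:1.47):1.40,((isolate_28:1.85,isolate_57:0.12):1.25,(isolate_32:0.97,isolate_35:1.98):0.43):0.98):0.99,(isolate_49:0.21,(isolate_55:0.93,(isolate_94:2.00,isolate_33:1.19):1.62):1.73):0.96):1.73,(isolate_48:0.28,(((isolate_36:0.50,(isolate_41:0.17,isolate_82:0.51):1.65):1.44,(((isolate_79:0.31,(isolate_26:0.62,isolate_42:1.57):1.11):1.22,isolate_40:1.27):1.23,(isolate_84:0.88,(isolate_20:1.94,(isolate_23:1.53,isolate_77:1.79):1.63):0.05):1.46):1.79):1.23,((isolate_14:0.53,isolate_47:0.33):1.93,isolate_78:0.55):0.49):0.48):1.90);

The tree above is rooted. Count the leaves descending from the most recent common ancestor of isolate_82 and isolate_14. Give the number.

14

The MRCA of isolate_82 and isolate_14 is the node subtending (((isolate_36,(isolate_41,isolate_82)),(((isolate_79,(isolate_26,isolate_42)),isolate_40),(isolate_84,(isolate_20,(isolate_23,isolate_77))))),((isolate_14,isolate_47),isolate_78)).
That clade contains 14 terminal taxa: isolate_14, isolate_20, isolate_23, isolate_26, isolate_36, isolate_40, isolate_41, isolate_42, isolate_47, isolate_77, isolate_78, isolate_79, isolate_82, isolate_84.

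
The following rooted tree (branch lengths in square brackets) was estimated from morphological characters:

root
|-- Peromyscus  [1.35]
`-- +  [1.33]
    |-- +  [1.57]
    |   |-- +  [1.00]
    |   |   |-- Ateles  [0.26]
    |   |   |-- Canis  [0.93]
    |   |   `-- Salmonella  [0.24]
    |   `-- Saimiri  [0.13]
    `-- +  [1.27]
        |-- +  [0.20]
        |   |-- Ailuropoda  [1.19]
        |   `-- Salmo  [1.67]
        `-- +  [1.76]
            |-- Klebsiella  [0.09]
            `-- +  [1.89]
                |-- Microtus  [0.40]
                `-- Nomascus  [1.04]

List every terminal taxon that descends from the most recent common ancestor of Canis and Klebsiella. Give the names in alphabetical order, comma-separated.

Ailuropoda, Ateles, Canis, Klebsiella, Microtus, Nomascus, Saimiri, Salmo, Salmonella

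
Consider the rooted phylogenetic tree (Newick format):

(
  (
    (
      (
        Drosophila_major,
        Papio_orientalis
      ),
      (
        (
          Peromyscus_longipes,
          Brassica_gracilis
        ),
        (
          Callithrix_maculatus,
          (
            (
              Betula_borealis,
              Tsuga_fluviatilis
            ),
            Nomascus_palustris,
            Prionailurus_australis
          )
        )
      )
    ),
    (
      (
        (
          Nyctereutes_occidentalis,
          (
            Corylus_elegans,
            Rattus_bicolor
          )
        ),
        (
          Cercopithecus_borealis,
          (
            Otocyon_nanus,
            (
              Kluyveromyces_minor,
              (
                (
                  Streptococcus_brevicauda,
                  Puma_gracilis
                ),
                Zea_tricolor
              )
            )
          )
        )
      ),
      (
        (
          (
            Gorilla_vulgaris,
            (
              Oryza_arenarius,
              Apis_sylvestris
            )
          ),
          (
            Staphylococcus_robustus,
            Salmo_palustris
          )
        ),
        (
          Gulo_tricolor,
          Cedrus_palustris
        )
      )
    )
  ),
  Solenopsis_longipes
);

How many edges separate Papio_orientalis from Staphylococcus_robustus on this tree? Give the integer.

8

The MRCA of Papio_orientalis and Staphylococcus_robustus is the node subtending (((Drosophila_major,Papio_orientalis),((Peromyscus_longipes,Brassica_gracilis),(Callithrix_maculatus,((Betula_borealis,Tsuga_fluviatilis),Nomascus_palustris,Prionailurus_australis)))),(((Nyctereutes_occidentalis,(Corylus_elegans,Rattus_bicolor)),(Cercopithecus_borealis,(Otocyon_nanus,(Kluyveromyces_minor,((Streptococcus_brevicauda,Puma_gracilis),Zea_tricolor))))),(((Gorilla_vulgaris,(Oryza_arenarius,Apis_sylvestris)),(Staphylococcus_robustus,Salmo_palustris)),(Gulo_tricolor,Cedrus_palustris)))).
From Papio_orientalis up to that node: 3 branches. From Staphylococcus_robustus up to the same node: 5 branches. Total: 3 + 5 = 8.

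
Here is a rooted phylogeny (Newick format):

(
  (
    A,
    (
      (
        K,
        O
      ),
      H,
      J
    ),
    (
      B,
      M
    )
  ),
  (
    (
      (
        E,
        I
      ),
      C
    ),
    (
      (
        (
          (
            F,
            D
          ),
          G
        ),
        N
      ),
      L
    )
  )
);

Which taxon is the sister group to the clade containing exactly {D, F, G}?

The clade containing exactly {D, F, G} attaches to the tree at the node subtending (((F,D),G),N).
The other lineage descending from that same node — the sister group — is the single tip N.

N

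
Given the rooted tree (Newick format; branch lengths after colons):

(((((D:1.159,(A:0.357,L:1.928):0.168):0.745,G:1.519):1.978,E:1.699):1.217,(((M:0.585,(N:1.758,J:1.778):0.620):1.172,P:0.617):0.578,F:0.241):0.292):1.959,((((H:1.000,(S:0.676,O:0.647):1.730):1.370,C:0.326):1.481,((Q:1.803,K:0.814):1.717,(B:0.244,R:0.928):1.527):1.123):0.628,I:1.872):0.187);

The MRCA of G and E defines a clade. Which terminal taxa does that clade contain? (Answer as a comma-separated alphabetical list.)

A, D, E, G, L

Tracing G: it sits inside ((D,(A,L)),G).
Tracing E: it sits inside (((D,(A,L)),G),E).
The smallest clade enclosing both is (((D,(A,L)),G),E); the answer is its 5 terminal taxa in alphabetical order.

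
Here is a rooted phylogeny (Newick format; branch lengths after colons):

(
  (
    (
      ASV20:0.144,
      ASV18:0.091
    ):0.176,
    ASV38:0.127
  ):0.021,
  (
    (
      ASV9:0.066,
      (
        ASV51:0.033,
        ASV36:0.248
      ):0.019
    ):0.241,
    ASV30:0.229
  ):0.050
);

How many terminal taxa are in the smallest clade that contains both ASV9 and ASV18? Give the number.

7

The MRCA of ASV9 and ASV18 is the root, so the clade is the entire tree.
That clade contains 7 terminal taxa: ASV18, ASV20, ASV30, ASV36, ASV38, ASV51, ASV9.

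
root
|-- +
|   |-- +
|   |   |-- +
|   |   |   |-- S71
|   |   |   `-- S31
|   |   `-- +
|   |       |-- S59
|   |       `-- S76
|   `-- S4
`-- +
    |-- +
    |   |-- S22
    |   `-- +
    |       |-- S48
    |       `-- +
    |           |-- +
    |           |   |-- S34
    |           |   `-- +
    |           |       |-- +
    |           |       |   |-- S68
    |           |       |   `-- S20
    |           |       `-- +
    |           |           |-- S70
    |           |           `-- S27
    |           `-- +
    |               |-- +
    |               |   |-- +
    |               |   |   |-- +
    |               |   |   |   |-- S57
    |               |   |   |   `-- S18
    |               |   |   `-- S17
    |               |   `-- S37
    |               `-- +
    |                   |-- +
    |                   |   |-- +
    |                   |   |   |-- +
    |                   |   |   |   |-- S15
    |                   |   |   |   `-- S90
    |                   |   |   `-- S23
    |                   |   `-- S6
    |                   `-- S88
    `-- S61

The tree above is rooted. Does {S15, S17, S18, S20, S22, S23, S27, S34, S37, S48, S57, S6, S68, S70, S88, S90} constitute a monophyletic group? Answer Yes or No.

The most recent common ancestor of these taxa subtends (S22,(S48,((S34,((S68,S20),(S70,S27))),((((S57,S18),S17),S37),((((S15,S90),S23),S6),S88))))).
That clade has exactly 16 tips — every listed taxon and nothing else — so the group is monophyletic.

Yes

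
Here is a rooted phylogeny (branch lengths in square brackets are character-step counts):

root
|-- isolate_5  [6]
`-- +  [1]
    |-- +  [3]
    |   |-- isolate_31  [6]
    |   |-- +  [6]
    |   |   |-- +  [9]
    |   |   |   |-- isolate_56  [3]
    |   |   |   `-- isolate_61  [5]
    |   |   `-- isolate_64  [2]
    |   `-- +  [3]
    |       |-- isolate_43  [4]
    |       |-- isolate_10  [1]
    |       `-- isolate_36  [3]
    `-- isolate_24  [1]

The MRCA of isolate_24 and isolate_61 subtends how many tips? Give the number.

8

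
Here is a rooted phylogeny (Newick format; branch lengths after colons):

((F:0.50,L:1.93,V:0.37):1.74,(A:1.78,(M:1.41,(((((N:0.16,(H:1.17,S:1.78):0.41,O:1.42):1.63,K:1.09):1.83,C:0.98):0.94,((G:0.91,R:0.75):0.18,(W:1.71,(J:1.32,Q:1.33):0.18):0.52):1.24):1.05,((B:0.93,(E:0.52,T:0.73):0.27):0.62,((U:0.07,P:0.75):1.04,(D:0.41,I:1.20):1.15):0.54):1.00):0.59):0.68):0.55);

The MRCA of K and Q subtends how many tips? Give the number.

The MRCA of K and Q is the node subtending ((((N,(H,S),O),K),C),((G,R),(W,(J,Q)))).
That clade contains 11 terminal taxa: C, G, H, J, K, N, O, Q, R, S, W.

11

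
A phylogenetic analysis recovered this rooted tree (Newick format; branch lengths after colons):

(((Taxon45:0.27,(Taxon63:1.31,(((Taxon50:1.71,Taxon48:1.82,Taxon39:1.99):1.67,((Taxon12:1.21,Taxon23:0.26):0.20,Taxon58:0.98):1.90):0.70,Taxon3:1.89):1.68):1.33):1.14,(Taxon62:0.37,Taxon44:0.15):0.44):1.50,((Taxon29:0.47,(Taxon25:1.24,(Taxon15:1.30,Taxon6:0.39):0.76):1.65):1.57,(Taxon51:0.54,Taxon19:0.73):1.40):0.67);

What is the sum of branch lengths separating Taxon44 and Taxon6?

The path runs Taxon44 → … → MRCA → … → Taxon6; the MRCA is the root of the tree.
Branch lengths along that path: 0.15 + 0.44 + 1.50 + 0.67 + 1.57 + 1.65 + 0.76 + 0.39 = 7.13.

7.13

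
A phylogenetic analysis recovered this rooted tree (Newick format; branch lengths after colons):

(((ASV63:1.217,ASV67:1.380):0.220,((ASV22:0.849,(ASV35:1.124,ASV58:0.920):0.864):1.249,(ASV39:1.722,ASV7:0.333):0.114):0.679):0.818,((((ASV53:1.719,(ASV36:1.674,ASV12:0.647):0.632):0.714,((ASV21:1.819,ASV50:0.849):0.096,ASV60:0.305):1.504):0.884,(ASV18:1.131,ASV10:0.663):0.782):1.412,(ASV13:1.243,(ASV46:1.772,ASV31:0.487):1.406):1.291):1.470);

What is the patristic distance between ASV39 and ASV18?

8.128

The path runs ASV39 → … → MRCA → … → ASV18; the MRCA is the root of the tree.
Branch lengths along that path: 1.722 + 0.114 + 0.679 + 0.818 + 1.470 + 1.412 + 0.782 + 1.131 = 8.128.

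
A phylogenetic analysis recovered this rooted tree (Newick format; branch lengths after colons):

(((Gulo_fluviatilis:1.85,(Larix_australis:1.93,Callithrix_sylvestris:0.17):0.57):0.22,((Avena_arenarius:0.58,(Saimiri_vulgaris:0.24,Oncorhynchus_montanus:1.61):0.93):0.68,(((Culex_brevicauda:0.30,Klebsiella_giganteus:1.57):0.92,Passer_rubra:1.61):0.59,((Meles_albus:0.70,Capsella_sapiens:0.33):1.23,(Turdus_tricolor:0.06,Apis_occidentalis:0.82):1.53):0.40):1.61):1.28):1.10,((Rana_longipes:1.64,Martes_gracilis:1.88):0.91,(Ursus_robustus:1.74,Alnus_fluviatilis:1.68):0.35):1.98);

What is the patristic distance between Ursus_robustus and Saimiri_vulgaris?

The path runs Ursus_robustus → … → MRCA → … → Saimiri_vulgaris; the MRCA is the root of the tree.
Branch lengths along that path: 1.74 + 0.35 + 1.98 + 1.10 + 1.28 + 0.68 + 0.93 + 0.24 = 8.30.

8.30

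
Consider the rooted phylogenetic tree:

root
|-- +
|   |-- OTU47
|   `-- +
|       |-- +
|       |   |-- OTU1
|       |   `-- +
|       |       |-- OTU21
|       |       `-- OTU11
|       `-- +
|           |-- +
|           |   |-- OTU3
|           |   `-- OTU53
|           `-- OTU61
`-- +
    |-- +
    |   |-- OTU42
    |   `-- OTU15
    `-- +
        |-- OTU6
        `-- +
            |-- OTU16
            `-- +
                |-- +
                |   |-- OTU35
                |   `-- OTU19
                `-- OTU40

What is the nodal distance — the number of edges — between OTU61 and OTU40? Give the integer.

The MRCA of OTU61 and OTU40 is the root of the tree.
From OTU61 up to that node: 4 branches. From OTU40 up to the same node: 5 branches. Total: 4 + 5 = 9.

9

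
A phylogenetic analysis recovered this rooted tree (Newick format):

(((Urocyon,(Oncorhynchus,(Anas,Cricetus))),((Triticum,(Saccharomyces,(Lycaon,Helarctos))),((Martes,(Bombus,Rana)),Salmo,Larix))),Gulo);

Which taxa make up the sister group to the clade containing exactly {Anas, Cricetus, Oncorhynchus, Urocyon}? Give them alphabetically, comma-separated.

The clade containing exactly {Anas, Cricetus, Oncorhynchus, Urocyon} attaches to the tree at the node subtending ((Urocyon,(Oncorhynchus,(Anas,Cricetus))),((Triticum,(Saccharomyces,(Lycaon,Helarctos))),((Martes,(Bombus,Rana)),Salmo,Larix))).
The other lineage descending from that same node — the sister group — is ((Triticum,(Saccharomyces,(Lycaon,Helarctos))),((Martes,(Bombus,Rana)),Salmo,Larix)); its 9 tips in alphabetical order are the answer.

Bombus, Helarctos, Larix, Lycaon, Martes, Rana, Saccharomyces, Salmo, Triticum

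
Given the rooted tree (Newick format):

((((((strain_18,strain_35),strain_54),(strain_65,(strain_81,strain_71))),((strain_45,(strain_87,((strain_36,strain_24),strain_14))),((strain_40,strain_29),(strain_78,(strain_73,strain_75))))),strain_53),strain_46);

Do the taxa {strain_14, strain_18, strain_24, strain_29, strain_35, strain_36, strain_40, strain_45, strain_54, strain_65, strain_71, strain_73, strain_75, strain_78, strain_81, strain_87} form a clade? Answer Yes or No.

Yes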